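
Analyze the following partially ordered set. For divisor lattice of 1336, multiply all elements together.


Divisors of 1336: [1, 2, 4, 8, 167, 334, 668, 1336]
Product = n^(d(n)/2) = 1336^(8/2)
Product = 3185853730816


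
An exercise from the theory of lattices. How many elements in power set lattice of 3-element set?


Power set = 2^n.
2^3 = 8


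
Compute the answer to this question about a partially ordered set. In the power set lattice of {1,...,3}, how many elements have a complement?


An element a is complemented if some b has a meet b = bottom, a join b = top.
every subset A has complement S\A, so all elements are complemented.
Complemented elements: {}, {1}, {2}, {3}, {1,2}, {1,3}, ... (2 more)
Count: 8


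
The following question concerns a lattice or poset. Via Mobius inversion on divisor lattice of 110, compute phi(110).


phi(n) = n * prod_{p|n} (1 - 1/p).
Prime divisors of 110: [2, 5, 11]
phi(110) = 110 * (1 - 1/2) * (1 - 1/5) * (1 - 1/11)
phi(110) = 40


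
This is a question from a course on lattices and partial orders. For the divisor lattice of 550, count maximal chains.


A maximal chain goes from the minimum element to a maximal element via cover relations.
Counting all min-to-max paths in the cover graph.
Total maximal chains: 12


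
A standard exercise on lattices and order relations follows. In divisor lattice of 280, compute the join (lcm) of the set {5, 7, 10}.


In a divisor lattice, join = lcm (least common multiple).
Compute lcm iteratively: start with first element, then lcm(current, next).
Elements: [5, 7, 10]
lcm(5,7) = 35
lcm(35,10) = 70
Final lcm = 70


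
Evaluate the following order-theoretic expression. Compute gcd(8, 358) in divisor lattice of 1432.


In a divisor lattice, meet = gcd (greatest common divisor).
By Euclidean algorithm or factoring: gcd(8,358) = 2


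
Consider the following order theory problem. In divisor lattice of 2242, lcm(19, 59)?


Join=lcm.
gcd(19,59)=1
lcm=1121


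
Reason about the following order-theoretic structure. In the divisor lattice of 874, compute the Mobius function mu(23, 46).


In a divisor lattice, mu(a,b) = mu(b/a) where mu is the classical Mobius function.
b/a = 46/23 = 2
Prime factorization of 2: primes [2]
2 is squarefree with 1 prime factor(s), so mu(2) = (-1)^1 = -1


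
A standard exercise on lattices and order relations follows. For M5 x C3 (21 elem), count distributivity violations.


Distributive law: a ^ (b v c) = (a ^ b) v (a ^ c).
Check all 21^3 = 9261 ordered triples (a,b,c).
  e.g. a=(a1,0), b=(a2,0), c=(a3,0): lhs=(a1,0) != rhs=(0,0)
  e.g. a=(a1,0), b=(a2,0), c=(a3,1): lhs=(a1,0) != rhs=(0,0)
Total violating triples: 1620


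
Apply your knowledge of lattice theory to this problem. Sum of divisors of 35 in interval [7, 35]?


Interval [7,35] in divisors of 35: [7, 35]
Sum = 42


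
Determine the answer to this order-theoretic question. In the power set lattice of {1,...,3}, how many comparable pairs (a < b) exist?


A comparable pair {a,b} has a < b or b < a in the order.
Count unordered pairs where one element is strictly below the other.
Examples: {{},{1}}, {{},{2}}, {{},{3}}, {{},{1,2}}, ...
Total comparable pairs: 19


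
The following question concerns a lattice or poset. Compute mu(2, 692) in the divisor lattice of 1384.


In a divisor lattice, mu(a,b) = mu(b/a) where mu is the classical Mobius function.
b/a = 692/2 = 346
Prime factorization of 346: primes [2, 173]
346 is squarefree with 2 prime factor(s), so mu(346) = (-1)^2 = 1


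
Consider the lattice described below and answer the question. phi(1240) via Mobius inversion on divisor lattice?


phi(n) = n * prod_{p|n} (1 - 1/p).
Prime divisors of 1240: [2, 5, 31]
phi(1240) = 1240 * (1 - 1/2) * (1 - 1/5) * (1 - 1/31)
phi(1240) = 480


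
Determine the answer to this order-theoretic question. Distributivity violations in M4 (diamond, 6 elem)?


Distributive law: a ^ (b v c) = (a ^ b) v (a ^ c).
Check all 6^3 = 216 ordered triples (a,b,c).
  e.g. a=a1, b=a2, c=a3: lhs=a1 != rhs=0
  e.g. a=a1, b=a2, c=a4: lhs=a1 != rhs=0
Total violating triples: 24


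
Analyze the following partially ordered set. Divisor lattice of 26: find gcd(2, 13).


In a divisor lattice, meet = gcd (greatest common divisor).
By Euclidean algorithm or factoring: gcd(2,13) = 1


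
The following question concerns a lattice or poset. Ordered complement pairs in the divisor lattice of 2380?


Complement pair (a,b): a meet b = bottom, a join b = top.
Here: gcd(a,b)=1 and lcm(a,b)=2380, i.e. a*b=2380 with a,b coprime.
Pairs found: (1,2380), (4,595), (5,476), (7,340), ... (12 more)
Total ordered pairs: 16


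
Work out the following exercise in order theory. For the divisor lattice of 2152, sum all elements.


sigma(n) = sum of divisors.
Divisors of 2152: [1, 2, 4, 8, 269, 538, 1076, 2152]
Sum = 4050


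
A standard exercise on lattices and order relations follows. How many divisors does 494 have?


Divisors of 494: [1, 2, 13, 19, 26, 38, 247, 494]
Count: 8


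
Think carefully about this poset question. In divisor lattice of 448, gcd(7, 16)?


Meet=gcd.
gcd(7,16)=1


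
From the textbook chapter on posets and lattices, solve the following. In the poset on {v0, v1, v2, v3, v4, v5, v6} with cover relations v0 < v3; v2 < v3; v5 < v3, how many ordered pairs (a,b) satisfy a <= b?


The order relation is {(a,b) : a <= b}, reflexive so it includes (a,a).
Examples: (v0,v0), (v0,v3), (v1,v1), (v2,v2), (v2,v3), ...
Total ordered pairs: 10


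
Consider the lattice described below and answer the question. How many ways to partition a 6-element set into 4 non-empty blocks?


S(n,k) = k*S(n-1,k) + S(n-1,k-1).
S(5,4) = 10, S(5,3) = 25
S(6,4) = 4*10 + 25 = 40 + 25
S(6,4) = 65


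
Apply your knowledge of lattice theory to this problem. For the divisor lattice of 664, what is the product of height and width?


Height = length of longest chain minus 1; width = size of largest antichain.
A maximum chain: 1 | 83 | 166 | 332 | 664  (height 4).
A maximum antichain: {2, 83}  (width 2).
Product = 4 * 2 = 8


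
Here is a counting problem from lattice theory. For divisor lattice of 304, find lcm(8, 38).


In a divisor lattice, join = lcm (least common multiple).
Compute lcm iteratively: start with first element, then lcm(current, next).
Elements: [8, 38]
lcm(8,38) = 152
Final lcm = 152


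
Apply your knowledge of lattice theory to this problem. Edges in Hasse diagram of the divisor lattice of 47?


A cover relation a -< b holds when a < b with no c strictly between.
Cover relations:
  1 -< 47
Total: 1


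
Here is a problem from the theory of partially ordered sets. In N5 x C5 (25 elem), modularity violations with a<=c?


Modular law: if a <= c then a v (b ^ c) = (a v b) ^ c.
Check all triples (a,b,c) with a <= c among 25 elements.
  e.g. a=(a,0), b=(c,0), c=(b,0): lhs=(a,0) != rhs=(b,0)
  e.g. a=(a,0), b=(c,1), c=(b,0): lhs=(a,0) != rhs=(b,0)
Total violating triples: 75


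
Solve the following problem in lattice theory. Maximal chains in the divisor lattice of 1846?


A maximal chain goes from the minimum element to a maximal element via cover relations.
Counting all min-to-max paths in the cover graph.
Total maximal chains: 6


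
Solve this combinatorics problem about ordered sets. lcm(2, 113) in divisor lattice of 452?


Join=lcm.
gcd(2,113)=1
lcm=226


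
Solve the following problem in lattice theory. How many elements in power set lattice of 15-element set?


Power set = 2^n.
2^15 = 32768


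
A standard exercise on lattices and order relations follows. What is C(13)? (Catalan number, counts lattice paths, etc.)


C(n) = C(2n, n) / (n+1).
C(26, 13) = 10400600
C(13) = 10400600 / 14 = 742900


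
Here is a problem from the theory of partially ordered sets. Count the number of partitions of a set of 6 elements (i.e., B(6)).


B(n) = number of set partitions of an n-element set.
B(n) satisfies the recurrence: B(n+1) = sum_k C(n,k)*B(k).
B(6) = 203


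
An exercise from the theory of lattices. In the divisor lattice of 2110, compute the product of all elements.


Divisors of 2110: [1, 2, 5, 10, 211, 422, 1055, 2110]
Product = n^(d(n)/2) = 2110^(8/2)
Product = 19821194410000


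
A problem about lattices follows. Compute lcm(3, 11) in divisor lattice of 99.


In a divisor lattice, join = lcm (least common multiple).
gcd(3,11) = 1
lcm(3,11) = 3*11/gcd = 33/1 = 33


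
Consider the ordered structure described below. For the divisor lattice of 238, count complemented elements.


An element a is complemented if some b has a meet b = bottom, a join b = top.
a is complemented iff gcd(a, n/a)=1, i.e. a is a unitary divisor of 238.
Complemented elements: 1, 2, 7, 14, 17, 34, ... (2 more)
Count: 8


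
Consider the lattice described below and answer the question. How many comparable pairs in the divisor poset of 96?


A comparable pair {a,b} has a < b or b < a in the order.
Count unordered pairs where one element is strictly below the other.
Examples: {1,2}, {1,3}, {1,4}, {1,6}, ...
Total comparable pairs: 51


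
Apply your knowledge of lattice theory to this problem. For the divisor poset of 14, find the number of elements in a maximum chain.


A chain is a totally ordered subset; we count the number of elements in a maximum chain.
Compute, for each element x, the size of the longest chain ending at x:
  1: 1
  2: 2
  7: 2
  14: 3
A maximum chain: 1 < 2 < 14
Number of elements in the longest chain: 3


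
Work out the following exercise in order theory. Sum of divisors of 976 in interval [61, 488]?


Interval [61,488] in divisors of 976: [61, 122, 244, 488]
Sum = 915


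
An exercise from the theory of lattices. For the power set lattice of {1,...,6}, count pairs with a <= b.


The order relation is {(a,b) : a <= b}, reflexive so it includes (a,a).
Examples: ({},{}), ({},{1,2}), ({},{1,2,3}), ({},{1,2,3,4}), ({},{1,2,3,4,5}), ...
Total ordered pairs: 729


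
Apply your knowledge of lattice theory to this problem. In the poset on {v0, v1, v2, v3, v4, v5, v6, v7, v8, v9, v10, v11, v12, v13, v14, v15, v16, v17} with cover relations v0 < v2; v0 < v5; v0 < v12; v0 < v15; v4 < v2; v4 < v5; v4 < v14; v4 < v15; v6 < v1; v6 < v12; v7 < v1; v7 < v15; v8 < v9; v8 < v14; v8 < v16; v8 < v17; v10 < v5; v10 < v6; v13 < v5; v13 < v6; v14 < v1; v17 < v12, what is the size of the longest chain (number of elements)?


A chain is a totally ordered subset; we count the number of elements in a maximum chain.
Compute, for each element x, the size of the longest chain ending at x:
  v0: 1
  v3: 1
  v4: 1
  v7: 1
  v8: 1
  v10: 1
  ...
A maximum chain: v10 < v6 < v1
Number of elements in the longest chain: 3


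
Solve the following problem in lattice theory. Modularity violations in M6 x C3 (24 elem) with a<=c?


Modular law: if a <= c then a v (b ^ c) = (a v b) ^ c.
Check all triples (a,b,c) with a <= c among 24 elements.
This lattice is modular (diamonds M_m and their chain-products are modular).
Total violating triples: 0


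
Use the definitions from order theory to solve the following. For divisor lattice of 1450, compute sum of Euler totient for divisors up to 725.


Divisors of 1450 up to 725: [1, 2, 5, 10, 25, 29, 50, 58, 145, 290, 725]
phi values: [1, 1, 4, 4, 20, 28, 20, 28, 112, 112, 560]
Sum = 890


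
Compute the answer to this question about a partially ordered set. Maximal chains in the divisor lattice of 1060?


A maximal chain goes from the minimum element to a maximal element via cover relations.
Counting all min-to-max paths in the cover graph.
Total maximal chains: 12


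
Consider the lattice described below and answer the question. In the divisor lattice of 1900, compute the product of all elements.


Divisors of 1900: [1, 2, 4, 5, 10, 19, 20, 25, 38, 50, 76, 95, 100, 190, 380, 475, 950, 1900]
Product = n^(d(n)/2) = 1900^(18/2)
Product = 322687697779000000000000000000


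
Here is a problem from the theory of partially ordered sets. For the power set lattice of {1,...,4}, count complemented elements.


An element a is complemented if some b has a meet b = bottom, a join b = top.
every subset A has complement S\A, so all elements are complemented.
Complemented elements: {}, {1}, {2}, {3}, {4}, {1,2}, ... (10 more)
Count: 16


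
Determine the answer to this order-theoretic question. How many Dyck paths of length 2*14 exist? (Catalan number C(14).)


C(n) = C(2n, n) / (n+1).
C(28, 14) = 40116600
C(14) = 40116600 / 15 = 2674440


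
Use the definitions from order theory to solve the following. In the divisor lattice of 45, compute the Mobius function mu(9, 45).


In a divisor lattice, mu(a,b) = mu(b/a) where mu is the classical Mobius function.
b/a = 45/9 = 5
Prime factorization of 5: primes [5]
5 is squarefree with 1 prime factor(s), so mu(5) = (-1)^1 = -1


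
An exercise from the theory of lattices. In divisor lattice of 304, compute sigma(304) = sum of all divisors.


sigma(n) = sum of divisors.
Divisors of 304: [1, 2, 4, 8, 16, 19, 38, 76, 152, 304]
Sum = 620


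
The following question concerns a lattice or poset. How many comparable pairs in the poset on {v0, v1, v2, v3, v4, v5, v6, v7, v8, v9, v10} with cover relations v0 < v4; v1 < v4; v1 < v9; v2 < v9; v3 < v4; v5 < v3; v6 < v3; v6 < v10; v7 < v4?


A comparable pair {a,b} has a < b or b < a in the order.
Count unordered pairs where one element is strictly below the other.
Examples: {v0,v4}, {v1,v4}, {v1,v9}, {v2,v9}, ...
Total comparable pairs: 11


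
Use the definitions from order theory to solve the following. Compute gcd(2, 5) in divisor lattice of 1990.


In a divisor lattice, meet = gcd (greatest common divisor).
By Euclidean algorithm or factoring: gcd(2,5) = 1


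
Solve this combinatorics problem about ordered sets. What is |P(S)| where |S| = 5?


Power set = 2^n.
2^5 = 32


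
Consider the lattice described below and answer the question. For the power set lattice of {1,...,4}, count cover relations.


A cover relation a -< b holds when a < b with no c strictly between.
Cover relations:
  {} -< {1}
  {} -< {2}
  {} -< {3}
  {} -< {4}
  {1} -< {1,2}
  {1} -< {1,3}
  {1} -< {1,4}
  {2} -< {1,2}
  ...24 more
Total: 32


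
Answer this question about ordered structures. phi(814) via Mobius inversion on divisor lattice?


phi(n) = n * prod_{p|n} (1 - 1/p).
Prime divisors of 814: [2, 11, 37]
phi(814) = 814 * (1 - 1/2) * (1 - 1/11) * (1 - 1/37)
phi(814) = 360


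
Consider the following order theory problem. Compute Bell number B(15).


B(n) = number of set partitions of an n-element set.
B(n) satisfies the recurrence: B(n+1) = sum_k C(n,k)*B(k).
B(15) = 1382958545


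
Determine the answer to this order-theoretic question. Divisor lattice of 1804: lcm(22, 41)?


Join=lcm.
gcd(22,41)=1
lcm=902


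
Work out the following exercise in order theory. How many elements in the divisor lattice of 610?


Divisors of 610: [1, 2, 5, 10, 61, 122, 305, 610]
Count: 8


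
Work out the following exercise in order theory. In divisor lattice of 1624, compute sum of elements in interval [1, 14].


Interval [1,14] in divisors of 1624: [1, 2, 7, 14]
Sum = 24


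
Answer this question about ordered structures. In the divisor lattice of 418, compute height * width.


Height = length of longest chain minus 1; width = size of largest antichain.
A maximum chain: 1 | 19 | 209 | 418  (height 3).
A maximum antichain: {2, 11, 19}  (width 3).
Product = 3 * 3 = 9


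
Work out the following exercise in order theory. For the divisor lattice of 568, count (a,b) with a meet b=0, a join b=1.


Complement pair (a,b): a meet b = bottom, a join b = top.
Here: gcd(a,b)=1 and lcm(a,b)=568, i.e. a*b=568 with a,b coprime.
Pairs found: (1,568), (8,71), (71,8), (568,1)
Total ordered pairs: 4


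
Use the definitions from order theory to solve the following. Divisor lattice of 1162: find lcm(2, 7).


In a divisor lattice, join = lcm (least common multiple).
gcd(2,7) = 1
lcm(2,7) = 2*7/gcd = 14/1 = 14


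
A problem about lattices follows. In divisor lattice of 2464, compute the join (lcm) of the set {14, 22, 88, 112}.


In a divisor lattice, join = lcm (least common multiple).
Compute lcm iteratively: start with first element, then lcm(current, next).
Elements: [14, 22, 88, 112]
lcm(14,22) = 154
lcm(154,88) = 616
lcm(616,112) = 1232
Final lcm = 1232


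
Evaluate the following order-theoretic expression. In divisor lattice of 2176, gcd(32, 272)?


Meet=gcd.
gcd(32,272)=16


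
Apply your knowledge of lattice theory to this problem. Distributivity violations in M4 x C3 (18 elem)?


Distributive law: a ^ (b v c) = (a ^ b) v (a ^ c).
Check all 18^3 = 5832 ordered triples (a,b,c).
  e.g. a=(a1,0), b=(a2,0), c=(a3,0): lhs=(a1,0) != rhs=(0,0)
  e.g. a=(a1,0), b=(a2,0), c=(a3,1): lhs=(a1,0) != rhs=(0,0)
Total violating triples: 648


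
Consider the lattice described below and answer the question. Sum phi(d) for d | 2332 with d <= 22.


Divisors of 2332 up to 22: [1, 2, 4, 11, 22]
phi values: [1, 1, 2, 10, 10]
Sum = 24


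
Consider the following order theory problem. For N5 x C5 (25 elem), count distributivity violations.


Distributive law: a ^ (b v c) = (a ^ b) v (a ^ c).
Check all 25^3 = 15625 ordered triples (a,b,c).
  e.g. a=(b,0), b=(a,0), c=(c,0): lhs=(b,0) != rhs=(a,0)
  e.g. a=(b,0), b=(a,0), c=(c,1): lhs=(b,0) != rhs=(a,0)
Total violating triples: 250


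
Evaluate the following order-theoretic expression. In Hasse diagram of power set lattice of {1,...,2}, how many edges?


A cover relation a -< b holds when a < b with no c strictly between.
Cover relations:
  {} -< {1}
  {} -< {2}
  {1} -< {1,2}
  {2} -< {1,2}
Total: 4


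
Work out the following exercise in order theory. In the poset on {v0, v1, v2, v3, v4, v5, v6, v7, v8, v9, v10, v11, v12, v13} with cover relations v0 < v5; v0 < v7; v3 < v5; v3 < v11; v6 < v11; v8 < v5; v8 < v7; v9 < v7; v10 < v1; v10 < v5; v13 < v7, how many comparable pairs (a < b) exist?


A comparable pair {a,b} has a < b or b < a in the order.
Count unordered pairs where one element is strictly below the other.
Examples: {v0,v5}, {v0,v7}, {v1,v10}, {v3,v5}, ...
Total comparable pairs: 11


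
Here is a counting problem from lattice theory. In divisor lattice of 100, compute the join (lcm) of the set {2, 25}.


In a divisor lattice, join = lcm (least common multiple).
Compute lcm iteratively: start with first element, then lcm(current, next).
Elements: [2, 25]
lcm(2,25) = 50
Final lcm = 50


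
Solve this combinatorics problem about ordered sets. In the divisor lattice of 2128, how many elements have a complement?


An element a is complemented if some b has a meet b = bottom, a join b = top.
a is complemented iff gcd(a, n/a)=1, i.e. a is a unitary divisor of 2128.
Complemented elements: 1, 7, 16, 19, 112, 133, ... (2 more)
Count: 8


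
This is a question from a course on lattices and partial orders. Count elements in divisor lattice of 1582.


Divisors of 1582: [1, 2, 7, 14, 113, 226, 791, 1582]
Count: 8


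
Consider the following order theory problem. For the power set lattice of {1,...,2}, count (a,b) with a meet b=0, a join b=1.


Complement pair (a,b): a meet b = bottom, a join b = top.
Here: A intersect B = {} and A union B = {1,...,2}.
Pairs found: ({},{1,2}), ({1},{2}), ({2},{1}), ({1,2},{})
Total ordered pairs: 4


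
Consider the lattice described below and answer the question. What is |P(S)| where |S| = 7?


Power set = 2^n.
2^7 = 128


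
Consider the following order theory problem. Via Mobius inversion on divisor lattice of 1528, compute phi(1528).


phi(n) = n * prod_{p|n} (1 - 1/p).
Prime divisors of 1528: [2, 191]
phi(1528) = 1528 * (1 - 1/2) * (1 - 1/191)
phi(1528) = 760


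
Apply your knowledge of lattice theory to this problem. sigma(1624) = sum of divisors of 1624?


sigma(n) = sum of divisors.
Divisors of 1624: [1, 2, 4, 7, 8, 14, 28, 29, 56, 58, 116, 203, 232, 406, 812, 1624]
Sum = 3600


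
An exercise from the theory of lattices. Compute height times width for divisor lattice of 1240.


Height = length of longest chain minus 1; width = size of largest antichain.
A maximum chain: 1 | 31 | 155 | 310 | 620 | 1240  (height 5).
A maximum antichain: {4, 10, 62, 155}  (width 4).
Product = 5 * 4 = 20


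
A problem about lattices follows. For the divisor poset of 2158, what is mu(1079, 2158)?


In a divisor lattice, mu(a,b) = mu(b/a) where mu is the classical Mobius function.
b/a = 2158/1079 = 2
Prime factorization of 2: primes [2]
2 is squarefree with 1 prime factor(s), so mu(2) = (-1)^1 = -1


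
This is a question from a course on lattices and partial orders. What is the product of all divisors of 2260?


Divisors of 2260: [1, 2, 4, 5, 10, 20, 113, 226, 452, 565, 1130, 2260]
Product = n^(d(n)/2) = 2260^(12/2)
Product = 133244912166976000000


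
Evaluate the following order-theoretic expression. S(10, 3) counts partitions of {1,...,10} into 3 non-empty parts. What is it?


S(n,k) = k*S(n-1,k) + S(n-1,k-1).
S(9,3) = 3025, S(9,2) = 255
S(10,3) = 3*3025 + 255 = 9075 + 255
S(10,3) = 9330


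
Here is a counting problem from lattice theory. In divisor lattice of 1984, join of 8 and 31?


In a divisor lattice, join = lcm (least common multiple).
gcd(8,31) = 1
lcm(8,31) = 8*31/gcd = 248/1 = 248


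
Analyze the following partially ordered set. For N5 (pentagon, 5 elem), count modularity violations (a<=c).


Modular law: if a <= c then a v (b ^ c) = (a v b) ^ c.
Check all triples (a,b,c) with a <= c among 5 elements.
  e.g. a=a, b=c, c=b: lhs=a != rhs=b
Total violating triples: 1


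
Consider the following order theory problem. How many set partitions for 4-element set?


B(n) = number of set partitions of an n-element set.
B(n) satisfies the recurrence: B(n+1) = sum_k C(n,k)*B(k).
B(4) = 15


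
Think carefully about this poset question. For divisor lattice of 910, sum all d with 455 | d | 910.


Interval [455,910] in divisors of 910: [455, 910]
Sum = 1365


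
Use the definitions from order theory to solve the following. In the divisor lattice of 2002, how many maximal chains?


A maximal chain goes from the minimum element to a maximal element via cover relations.
Counting all min-to-max paths in the cover graph.
Total maximal chains: 24


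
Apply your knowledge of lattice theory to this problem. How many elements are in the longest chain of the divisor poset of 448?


A chain is a totally ordered subset; we count the number of elements in a maximum chain.
Compute, for each element x, the size of the longest chain ending at x:
  1: 1
  2: 2
  7: 2
  4: 3
  8: 4
  14: 3
  ...
A maximum chain: 1 < 2 < 4 < 8 < 16 < 32 < 64 < 448
Number of elements in the longest chain: 8


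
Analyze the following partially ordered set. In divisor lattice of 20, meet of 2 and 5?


In a divisor lattice, meet = gcd (greatest common divisor).
By Euclidean algorithm or factoring: gcd(2,5) = 1


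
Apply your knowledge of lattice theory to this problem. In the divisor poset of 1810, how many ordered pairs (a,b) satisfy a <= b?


The order relation is {(a,b) : a <= b}, reflexive so it includes (a,a).
Examples: (1,1), (1,10), (1,181), (1,1810), (1,2), ...
Total ordered pairs: 27


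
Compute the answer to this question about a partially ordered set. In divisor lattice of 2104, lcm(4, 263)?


Join=lcm.
gcd(4,263)=1
lcm=1052


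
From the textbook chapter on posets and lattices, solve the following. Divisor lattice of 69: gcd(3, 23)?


Meet=gcd.
gcd(3,23)=1


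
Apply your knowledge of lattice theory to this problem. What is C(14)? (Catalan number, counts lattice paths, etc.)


C(n) = C(2n, n) / (n+1).
C(28, 14) = 40116600
C(14) = 40116600 / 15 = 2674440


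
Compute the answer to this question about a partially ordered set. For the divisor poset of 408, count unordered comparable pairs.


A comparable pair {a,b} has a < b or b < a in the order.
Count unordered pairs where one element is strictly below the other.
Examples: {1,2}, {1,3}, {1,4}, {1,6}, ...
Total comparable pairs: 74


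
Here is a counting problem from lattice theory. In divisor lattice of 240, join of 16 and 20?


In a divisor lattice, join = lcm (least common multiple).
gcd(16,20) = 4
lcm(16,20) = 16*20/gcd = 320/4 = 80


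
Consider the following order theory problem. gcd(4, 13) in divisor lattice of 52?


Meet=gcd.
gcd(4,13)=1


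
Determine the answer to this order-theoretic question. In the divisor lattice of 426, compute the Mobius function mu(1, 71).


In a divisor lattice, mu(a,b) = mu(b/a) where mu is the classical Mobius function.
b/a = 71/1 = 71
Prime factorization of 71: primes [71]
71 is squarefree with 1 prime factor(s), so mu(71) = (-1)^1 = -1


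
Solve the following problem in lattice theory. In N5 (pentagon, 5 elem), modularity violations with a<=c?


Modular law: if a <= c then a v (b ^ c) = (a v b) ^ c.
Check all triples (a,b,c) with a <= c among 5 elements.
  e.g. a=a, b=c, c=b: lhs=a != rhs=b
Total violating triples: 1


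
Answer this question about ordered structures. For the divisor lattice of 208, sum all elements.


sigma(n) = sum of divisors.
Divisors of 208: [1, 2, 4, 8, 13, 16, 26, 52, 104, 208]
Sum = 434


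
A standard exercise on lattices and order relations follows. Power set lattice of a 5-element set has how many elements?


Power set = 2^n.
2^5 = 32


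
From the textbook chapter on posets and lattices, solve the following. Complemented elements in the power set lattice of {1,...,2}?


An element a is complemented if some b has a meet b = bottom, a join b = top.
every subset A has complement S\A, so all elements are complemented.
Complemented elements: {}, {1}, {2}, {1,2}
Count: 4


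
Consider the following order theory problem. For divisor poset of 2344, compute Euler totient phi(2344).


phi(n) = n * prod_{p|n} (1 - 1/p).
Prime divisors of 2344: [2, 293]
phi(2344) = 2344 * (1 - 1/2) * (1 - 1/293)
phi(2344) = 1168


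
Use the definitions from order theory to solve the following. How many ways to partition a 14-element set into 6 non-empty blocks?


S(n,k) = k*S(n-1,k) + S(n-1,k-1).
S(13,6) = 9321312, S(13,5) = 7508501
S(14,6) = 6*9321312 + 7508501 = 55927872 + 7508501
S(14,6) = 63436373


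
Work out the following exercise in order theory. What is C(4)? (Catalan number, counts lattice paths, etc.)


C(n) = C(2n, n) / (n+1).
C(8, 4) = 70
C(4) = 70 / 5 = 14


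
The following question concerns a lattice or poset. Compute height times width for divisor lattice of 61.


Height = length of longest chain minus 1; width = size of largest antichain.
A maximum chain: 1 | 61  (height 1).
A maximum antichain: {1}  (width 1).
Product = 1 * 1 = 1


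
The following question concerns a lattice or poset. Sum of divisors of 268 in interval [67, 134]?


Interval [67,134] in divisors of 268: [67, 134]
Sum = 201


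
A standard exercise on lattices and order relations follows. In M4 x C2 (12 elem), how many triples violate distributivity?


Distributive law: a ^ (b v c) = (a ^ b) v (a ^ c).
Check all 12^3 = 1728 ordered triples (a,b,c).
  e.g. a=(a1,0), b=(a2,0), c=(a3,0): lhs=(a1,0) != rhs=(0,0)
  e.g. a=(a1,0), b=(a2,0), c=(a3,1): lhs=(a1,0) != rhs=(0,0)
Total violating triples: 192


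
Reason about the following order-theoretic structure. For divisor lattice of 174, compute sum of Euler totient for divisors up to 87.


Divisors of 174 up to 87: [1, 2, 3, 6, 29, 58, 87]
phi values: [1, 1, 2, 2, 28, 28, 56]
Sum = 118


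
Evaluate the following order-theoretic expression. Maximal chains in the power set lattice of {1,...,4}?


A maximal chain goes from the minimum element to a maximal element via cover relations.
Counting all min-to-max paths in the cover graph.
Total maximal chains: 24


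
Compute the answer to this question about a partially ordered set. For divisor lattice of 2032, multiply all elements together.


Divisors of 2032: [1, 2, 4, 8, 16, 127, 254, 508, 1016, 2032]
Product = n^(d(n)/2) = 2032^(10/2)
Product = 34643241239314432


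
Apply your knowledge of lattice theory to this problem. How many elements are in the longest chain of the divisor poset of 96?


A chain is a totally ordered subset; we count the number of elements in a maximum chain.
Compute, for each element x, the size of the longest chain ending at x:
  1: 1
  2: 2
  3: 2
  4: 3
  6: 3
  8: 4
  ...
A maximum chain: 1 < 2 < 4 < 8 < 16 < 32 < 96
Number of elements in the longest chain: 7


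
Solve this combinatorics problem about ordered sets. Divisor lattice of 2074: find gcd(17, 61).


In a divisor lattice, meet = gcd (greatest common divisor).
By Euclidean algorithm or factoring: gcd(17,61) = 1


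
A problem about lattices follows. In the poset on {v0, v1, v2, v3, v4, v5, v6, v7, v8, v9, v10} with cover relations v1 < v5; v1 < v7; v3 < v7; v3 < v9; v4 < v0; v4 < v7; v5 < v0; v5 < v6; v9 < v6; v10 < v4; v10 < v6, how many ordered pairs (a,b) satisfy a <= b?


The order relation is {(a,b) : a <= b}, reflexive so it includes (a,a).
Examples: (v0,v0), (v1,v0), (v1,v1), (v1,v5), (v1,v6), ...
Total ordered pairs: 27


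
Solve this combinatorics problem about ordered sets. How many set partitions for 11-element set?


B(n) = number of set partitions of an n-element set.
B(n) satisfies the recurrence: B(n+1) = sum_k C(n,k)*B(k).
B(11) = 678570


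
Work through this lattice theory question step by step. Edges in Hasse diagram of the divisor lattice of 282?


A cover relation a -< b holds when a < b with no c strictly between.
Cover relations:
  1 -< 2
  1 -< 3
  1 -< 47
  2 -< 6
  2 -< 94
  3 -< 6
  3 -< 141
  6 -< 282
  ...4 more
Total: 12


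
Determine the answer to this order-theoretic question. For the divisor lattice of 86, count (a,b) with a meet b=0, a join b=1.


Complement pair (a,b): a meet b = bottom, a join b = top.
Here: gcd(a,b)=1 and lcm(a,b)=86, i.e. a*b=86 with a,b coprime.
Pairs found: (1,86), (2,43), (43,2), (86,1)
Total ordered pairs: 4


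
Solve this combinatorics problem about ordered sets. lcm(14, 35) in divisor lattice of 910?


Join=lcm.
gcd(14,35)=7
lcm=70


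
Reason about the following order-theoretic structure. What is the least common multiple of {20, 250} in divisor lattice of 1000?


In a divisor lattice, join = lcm (least common multiple).
Compute lcm iteratively: start with first element, then lcm(current, next).
Elements: [20, 250]
lcm(20,250) = 500
Final lcm = 500


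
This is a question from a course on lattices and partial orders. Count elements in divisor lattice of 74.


Divisors of 74: [1, 2, 37, 74]
Count: 4


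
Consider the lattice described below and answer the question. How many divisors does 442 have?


Divisors of 442: [1, 2, 13, 17, 26, 34, 221, 442]
Count: 8


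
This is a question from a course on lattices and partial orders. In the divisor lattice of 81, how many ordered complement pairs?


Complement pair (a,b): a meet b = bottom, a join b = top.
Here: gcd(a,b)=1 and lcm(a,b)=81, i.e. a*b=81 with a,b coprime.
Pairs found: (1,81), (81,1)
Total ordered pairs: 2


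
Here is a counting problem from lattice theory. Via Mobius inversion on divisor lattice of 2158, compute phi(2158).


phi(n) = n * prod_{p|n} (1 - 1/p).
Prime divisors of 2158: [2, 13, 83]
phi(2158) = 2158 * (1 - 1/2) * (1 - 1/13) * (1 - 1/83)
phi(2158) = 984


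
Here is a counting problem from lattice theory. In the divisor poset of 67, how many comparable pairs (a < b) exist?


A comparable pair {a,b} has a < b or b < a in the order.
Count unordered pairs where one element is strictly below the other.
Examples: {1,67}
Total comparable pairs: 1


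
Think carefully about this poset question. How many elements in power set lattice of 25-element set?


Power set = 2^n.
2^25 = 33554432


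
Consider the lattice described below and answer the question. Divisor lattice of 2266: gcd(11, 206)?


Meet=gcd.
gcd(11,206)=1


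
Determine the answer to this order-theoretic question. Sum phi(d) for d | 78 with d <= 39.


Divisors of 78 up to 39: [1, 2, 3, 6, 13, 26, 39]
phi values: [1, 1, 2, 2, 12, 12, 24]
Sum = 54


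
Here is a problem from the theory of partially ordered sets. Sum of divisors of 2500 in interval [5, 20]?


Interval [5,20] in divisors of 2500: [5, 10, 20]
Sum = 35


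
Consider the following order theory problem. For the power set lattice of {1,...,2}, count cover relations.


A cover relation a -< b holds when a < b with no c strictly between.
Cover relations:
  {} -< {1}
  {} -< {2}
  {1} -< {1,2}
  {2} -< {1,2}
Total: 4


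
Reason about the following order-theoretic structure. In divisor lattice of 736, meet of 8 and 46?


In a divisor lattice, meet = gcd (greatest common divisor).
By Euclidean algorithm or factoring: gcd(8,46) = 2


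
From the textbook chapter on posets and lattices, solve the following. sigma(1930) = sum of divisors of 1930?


sigma(n) = sum of divisors.
Divisors of 1930: [1, 2, 5, 10, 193, 386, 965, 1930]
Sum = 3492


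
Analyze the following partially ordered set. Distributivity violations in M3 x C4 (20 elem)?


Distributive law: a ^ (b v c) = (a ^ b) v (a ^ c).
Check all 20^3 = 8000 ordered triples (a,b,c).
  e.g. a=(a1,0), b=(a2,0), c=(a3,0): lhs=(a1,0) != rhs=(0,0)
  e.g. a=(a1,0), b=(a2,0), c=(a3,1): lhs=(a1,0) != rhs=(0,0)
Total violating triples: 384


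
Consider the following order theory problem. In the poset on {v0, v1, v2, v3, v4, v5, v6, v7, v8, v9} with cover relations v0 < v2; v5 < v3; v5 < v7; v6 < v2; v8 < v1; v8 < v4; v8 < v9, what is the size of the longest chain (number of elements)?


A chain is a totally ordered subset; we count the number of elements in a maximum chain.
Compute, for each element x, the size of the longest chain ending at x:
  v0: 1
  v5: 1
  v6: 1
  v8: 1
  v1: 2
  v3: 2
  ...
A maximum chain: v8 < v1
Number of elements in the longest chain: 2


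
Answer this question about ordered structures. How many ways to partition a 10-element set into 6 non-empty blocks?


S(n,k) = k*S(n-1,k) + S(n-1,k-1).
S(9,6) = 2646, S(9,5) = 6951
S(10,6) = 6*2646 + 6951 = 15876 + 6951
S(10,6) = 22827


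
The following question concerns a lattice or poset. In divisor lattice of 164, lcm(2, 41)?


Join=lcm.
gcd(2,41)=1
lcm=82


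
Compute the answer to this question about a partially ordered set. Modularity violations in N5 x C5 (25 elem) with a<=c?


Modular law: if a <= c then a v (b ^ c) = (a v b) ^ c.
Check all triples (a,b,c) with a <= c among 25 elements.
  e.g. a=(a,0), b=(c,0), c=(b,0): lhs=(a,0) != rhs=(b,0)
  e.g. a=(a,0), b=(c,1), c=(b,0): lhs=(a,0) != rhs=(b,0)
Total violating triples: 75


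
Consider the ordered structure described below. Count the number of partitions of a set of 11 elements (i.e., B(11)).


B(n) = number of set partitions of an n-element set.
B(n) satisfies the recurrence: B(n+1) = sum_k C(n,k)*B(k).
B(11) = 678570


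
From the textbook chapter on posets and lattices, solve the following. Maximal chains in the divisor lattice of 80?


A maximal chain goes from the minimum element to a maximal element via cover relations.
Counting all min-to-max paths in the cover graph.
Total maximal chains: 5


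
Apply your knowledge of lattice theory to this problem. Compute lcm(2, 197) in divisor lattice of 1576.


In a divisor lattice, join = lcm (least common multiple).
gcd(2,197) = 1
lcm(2,197) = 2*197/gcd = 394/1 = 394


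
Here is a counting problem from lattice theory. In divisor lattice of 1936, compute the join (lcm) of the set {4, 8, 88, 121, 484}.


In a divisor lattice, join = lcm (least common multiple).
Compute lcm iteratively: start with first element, then lcm(current, next).
Elements: [4, 8, 88, 121, 484]
lcm(4,8) = 8
lcm(8,88) = 88
lcm(88,121) = 968
lcm(968,484) = 968
Final lcm = 968


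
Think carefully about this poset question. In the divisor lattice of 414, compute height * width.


Height = length of longest chain minus 1; width = size of largest antichain.
A maximum chain: 1 | 23 | 69 | 207 | 414  (height 4).
A maximum antichain: {6, 9, 46, 69}  (width 4).
Product = 4 * 4 = 16


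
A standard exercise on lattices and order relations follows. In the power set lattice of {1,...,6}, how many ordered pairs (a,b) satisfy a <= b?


The order relation is {(a,b) : a <= b}, reflexive so it includes (a,a).
Examples: ({},{}), ({},{1,2}), ({},{1,2,3}), ({},{1,2,3,4}), ({},{1,2,3,4,5}), ...
Total ordered pairs: 729


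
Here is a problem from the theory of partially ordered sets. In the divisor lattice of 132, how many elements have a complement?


An element a is complemented if some b has a meet b = bottom, a join b = top.
a is complemented iff gcd(a, n/a)=1, i.e. a is a unitary divisor of 132.
Complemented elements: 1, 3, 4, 11, 12, 33, ... (2 more)
Count: 8


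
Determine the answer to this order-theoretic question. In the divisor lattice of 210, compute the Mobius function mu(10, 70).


In a divisor lattice, mu(a,b) = mu(b/a) where mu is the classical Mobius function.
b/a = 70/10 = 7
Prime factorization of 7: primes [7]
7 is squarefree with 1 prime factor(s), so mu(7) = (-1)^1 = -1


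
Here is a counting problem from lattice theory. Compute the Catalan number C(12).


C(n) = C(2n, n) / (n+1).
C(24, 12) = 2704156
C(12) = 2704156 / 13 = 208012


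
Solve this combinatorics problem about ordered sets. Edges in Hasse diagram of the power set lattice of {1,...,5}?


A cover relation a -< b holds when a < b with no c strictly between.
Cover relations:
  {} -< {1}
  {} -< {2}
  {} -< {3}
  {} -< {4}
  {} -< {5}
  {1} -< {1,2}
  {1} -< {1,3}
  {1} -< {1,4}
  ...72 more
Total: 80


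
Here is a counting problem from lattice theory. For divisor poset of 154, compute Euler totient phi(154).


phi(n) = n * prod_{p|n} (1 - 1/p).
Prime divisors of 154: [2, 7, 11]
phi(154) = 154 * (1 - 1/2) * (1 - 1/7) * (1 - 1/11)
phi(154) = 60


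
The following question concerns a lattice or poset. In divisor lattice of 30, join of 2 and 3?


In a divisor lattice, join = lcm (least common multiple).
gcd(2,3) = 1
lcm(2,3) = 2*3/gcd = 6/1 = 6


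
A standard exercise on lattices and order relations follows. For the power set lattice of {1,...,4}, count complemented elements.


An element a is complemented if some b has a meet b = bottom, a join b = top.
every subset A has complement S\A, so all elements are complemented.
Complemented elements: {}, {1}, {2}, {3}, {4}, {1,2}, ... (10 more)
Count: 16


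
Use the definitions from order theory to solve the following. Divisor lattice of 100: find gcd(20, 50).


In a divisor lattice, meet = gcd (greatest common divisor).
By Euclidean algorithm or factoring: gcd(20,50) = 10


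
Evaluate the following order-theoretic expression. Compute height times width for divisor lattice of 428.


Height = length of longest chain minus 1; width = size of largest antichain.
A maximum chain: 1 | 107 | 214 | 428  (height 3).
A maximum antichain: {2, 107}  (width 2).
Product = 3 * 2 = 6


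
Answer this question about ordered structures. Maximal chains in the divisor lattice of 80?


A maximal chain goes from the minimum element to a maximal element via cover relations.
Counting all min-to-max paths in the cover graph.
Total maximal chains: 5


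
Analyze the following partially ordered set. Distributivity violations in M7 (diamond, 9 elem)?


Distributive law: a ^ (b v c) = (a ^ b) v (a ^ c).
Check all 9^3 = 729 ordered triples (a,b,c).
  e.g. a=a1, b=a2, c=a3: lhs=a1 != rhs=0
  e.g. a=a1, b=a2, c=a4: lhs=a1 != rhs=0
Total violating triples: 210
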